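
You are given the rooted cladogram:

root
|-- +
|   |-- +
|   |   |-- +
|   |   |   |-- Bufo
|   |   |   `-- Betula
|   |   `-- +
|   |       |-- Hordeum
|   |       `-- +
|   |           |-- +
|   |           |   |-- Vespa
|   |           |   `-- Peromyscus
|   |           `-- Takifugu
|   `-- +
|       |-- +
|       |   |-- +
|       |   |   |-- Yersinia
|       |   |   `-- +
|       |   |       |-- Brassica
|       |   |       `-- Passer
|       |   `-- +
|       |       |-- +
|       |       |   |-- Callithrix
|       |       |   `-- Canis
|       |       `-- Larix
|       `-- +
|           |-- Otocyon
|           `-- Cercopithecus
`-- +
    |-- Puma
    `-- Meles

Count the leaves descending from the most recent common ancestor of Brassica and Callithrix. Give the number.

6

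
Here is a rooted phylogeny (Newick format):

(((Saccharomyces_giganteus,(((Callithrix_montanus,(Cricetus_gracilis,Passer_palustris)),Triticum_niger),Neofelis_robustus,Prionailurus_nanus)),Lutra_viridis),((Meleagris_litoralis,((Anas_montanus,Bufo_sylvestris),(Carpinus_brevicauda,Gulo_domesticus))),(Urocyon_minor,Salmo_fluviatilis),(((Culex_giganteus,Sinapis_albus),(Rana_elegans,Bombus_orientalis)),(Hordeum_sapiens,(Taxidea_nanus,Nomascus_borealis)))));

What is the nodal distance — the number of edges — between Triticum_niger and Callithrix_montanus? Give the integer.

The MRCA of Triticum_niger and Callithrix_montanus is the node subtending ((Callithrix_montanus,(Cricetus_gracilis,Passer_palustris)),Triticum_niger).
From Triticum_niger up to that node: 1 branch. From Callithrix_montanus up to the same node: 2 branches. Total: 1 + 2 = 3.

3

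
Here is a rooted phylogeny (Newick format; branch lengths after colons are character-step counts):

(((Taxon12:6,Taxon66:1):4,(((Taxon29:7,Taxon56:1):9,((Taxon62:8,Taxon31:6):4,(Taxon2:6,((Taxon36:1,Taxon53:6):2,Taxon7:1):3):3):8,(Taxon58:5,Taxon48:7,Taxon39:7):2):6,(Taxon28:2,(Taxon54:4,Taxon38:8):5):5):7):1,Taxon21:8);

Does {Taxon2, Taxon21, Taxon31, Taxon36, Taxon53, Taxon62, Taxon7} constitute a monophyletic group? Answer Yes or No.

No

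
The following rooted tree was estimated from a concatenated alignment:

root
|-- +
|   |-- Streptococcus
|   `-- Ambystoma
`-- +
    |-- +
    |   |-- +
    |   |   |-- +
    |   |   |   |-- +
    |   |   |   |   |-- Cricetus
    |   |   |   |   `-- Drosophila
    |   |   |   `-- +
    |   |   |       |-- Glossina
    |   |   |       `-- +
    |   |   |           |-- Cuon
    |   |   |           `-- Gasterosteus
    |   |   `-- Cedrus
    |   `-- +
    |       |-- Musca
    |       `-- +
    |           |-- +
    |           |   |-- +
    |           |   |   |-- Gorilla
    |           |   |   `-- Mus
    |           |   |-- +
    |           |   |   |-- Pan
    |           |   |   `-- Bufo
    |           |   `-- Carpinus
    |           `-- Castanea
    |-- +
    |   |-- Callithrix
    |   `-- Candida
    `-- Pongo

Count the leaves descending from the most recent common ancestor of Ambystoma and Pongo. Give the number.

18

The MRCA of Ambystoma and Pongo is the root, so the clade is the entire tree.
That clade contains 18 terminal taxa: Ambystoma, Bufo, Callithrix, Candida, Carpinus, Castanea, Cedrus, Cricetus, Cuon, Drosophila, Gasterosteus, Glossina, Gorilla, Mus, Musca, Pan, Pongo, Streptococcus.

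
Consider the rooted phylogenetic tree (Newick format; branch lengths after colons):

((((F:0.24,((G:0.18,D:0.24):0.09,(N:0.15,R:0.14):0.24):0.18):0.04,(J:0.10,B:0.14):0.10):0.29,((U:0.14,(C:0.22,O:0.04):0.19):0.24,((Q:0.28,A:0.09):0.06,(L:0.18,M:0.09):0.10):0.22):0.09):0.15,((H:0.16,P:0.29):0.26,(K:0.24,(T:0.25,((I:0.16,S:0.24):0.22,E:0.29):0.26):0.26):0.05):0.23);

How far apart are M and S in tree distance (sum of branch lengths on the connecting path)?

The path runs M → … → MRCA → … → S; the MRCA is the root of the tree.
Branch lengths along that path: 0.09 + 0.10 + 0.22 + 0.09 + 0.15 + 0.23 + 0.05 + 0.26 + 0.26 + 0.22 + 0.24 = 1.91.

1.91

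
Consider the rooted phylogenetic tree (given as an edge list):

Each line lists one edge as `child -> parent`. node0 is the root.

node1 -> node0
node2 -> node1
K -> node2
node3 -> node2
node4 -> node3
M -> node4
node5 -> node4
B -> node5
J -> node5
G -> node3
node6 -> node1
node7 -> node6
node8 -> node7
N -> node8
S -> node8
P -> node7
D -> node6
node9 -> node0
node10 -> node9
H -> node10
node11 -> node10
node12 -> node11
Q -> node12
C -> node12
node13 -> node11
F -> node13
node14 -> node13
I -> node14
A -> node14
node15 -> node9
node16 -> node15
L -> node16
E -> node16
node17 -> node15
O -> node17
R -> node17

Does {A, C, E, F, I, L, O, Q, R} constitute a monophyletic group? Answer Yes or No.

The MRCA of the listed taxa subtends ((H,((Q,C),(F,(I,A)))),((L,E),(O,R))).
That clade also contains H, which is not in the proposed group, so the group is not monophyletic.

No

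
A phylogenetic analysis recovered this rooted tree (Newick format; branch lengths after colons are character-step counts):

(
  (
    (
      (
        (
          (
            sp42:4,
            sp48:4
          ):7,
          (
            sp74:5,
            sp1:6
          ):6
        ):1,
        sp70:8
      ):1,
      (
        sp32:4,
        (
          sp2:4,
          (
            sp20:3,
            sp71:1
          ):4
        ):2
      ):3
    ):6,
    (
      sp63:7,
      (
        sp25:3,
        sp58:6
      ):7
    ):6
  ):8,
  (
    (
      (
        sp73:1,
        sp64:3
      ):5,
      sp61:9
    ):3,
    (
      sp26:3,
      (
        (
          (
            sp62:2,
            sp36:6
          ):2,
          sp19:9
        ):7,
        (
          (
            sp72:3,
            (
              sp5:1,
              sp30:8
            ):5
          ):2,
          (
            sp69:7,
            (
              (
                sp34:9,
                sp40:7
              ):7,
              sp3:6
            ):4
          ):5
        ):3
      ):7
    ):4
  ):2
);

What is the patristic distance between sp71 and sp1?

The path runs sp71 → … → MRCA → … → sp1; the MRCA is the node subtending ((((sp42,sp48),(sp74,sp1)),sp70),(sp32,(sp2,(sp20,sp71)))).
Branch lengths along that path: 1 + 4 + 2 + 3 + 1 + 1 + 6 + 6 = 24.

24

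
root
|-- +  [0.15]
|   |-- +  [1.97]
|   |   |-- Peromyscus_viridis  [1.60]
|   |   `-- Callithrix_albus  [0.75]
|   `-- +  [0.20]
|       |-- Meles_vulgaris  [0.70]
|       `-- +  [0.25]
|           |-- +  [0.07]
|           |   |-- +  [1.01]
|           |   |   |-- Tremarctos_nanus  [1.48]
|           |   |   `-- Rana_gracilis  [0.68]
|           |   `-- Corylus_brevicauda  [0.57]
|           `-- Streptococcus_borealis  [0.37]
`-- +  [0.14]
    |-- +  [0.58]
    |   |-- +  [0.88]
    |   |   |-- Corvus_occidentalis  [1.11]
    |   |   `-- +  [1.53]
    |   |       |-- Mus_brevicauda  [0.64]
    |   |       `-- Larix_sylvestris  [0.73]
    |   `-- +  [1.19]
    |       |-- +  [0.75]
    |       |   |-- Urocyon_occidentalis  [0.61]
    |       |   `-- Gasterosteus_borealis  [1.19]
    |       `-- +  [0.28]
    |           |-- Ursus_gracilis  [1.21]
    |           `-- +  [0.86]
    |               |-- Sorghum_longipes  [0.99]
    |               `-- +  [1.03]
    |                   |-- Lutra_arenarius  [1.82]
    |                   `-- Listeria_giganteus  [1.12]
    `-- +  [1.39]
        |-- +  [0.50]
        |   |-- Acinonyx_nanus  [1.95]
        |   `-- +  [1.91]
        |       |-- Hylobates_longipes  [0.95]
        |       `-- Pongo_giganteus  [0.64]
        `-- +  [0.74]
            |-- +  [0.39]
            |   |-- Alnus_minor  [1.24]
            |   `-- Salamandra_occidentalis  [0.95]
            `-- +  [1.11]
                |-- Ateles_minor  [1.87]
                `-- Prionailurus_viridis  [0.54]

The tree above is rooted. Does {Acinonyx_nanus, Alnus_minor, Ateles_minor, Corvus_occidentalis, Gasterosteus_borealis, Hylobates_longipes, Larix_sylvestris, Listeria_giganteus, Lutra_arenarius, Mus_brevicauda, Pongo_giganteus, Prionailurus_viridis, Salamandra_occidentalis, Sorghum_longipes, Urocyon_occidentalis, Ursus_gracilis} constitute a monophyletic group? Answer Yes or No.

Yes

The most recent common ancestor of these taxa subtends (((Corvus_occidentalis,(Mus_brevicauda,Larix_sylvestris)),((Urocyon_occidentalis,Gasterosteus_borealis),(Ursus_gracilis,(Sorghum_longipes,(Lutra_arenarius,Listeria_giganteus))))),((Acinonyx_nanus,(Hylobates_longipes,Pongo_giganteus)),((Alnus_minor,Salamandra_occidentalis),(Ateles_minor,Prionailurus_viridis)))).
That clade has exactly 16 tips — every listed taxon and nothing else — so the group is monophyletic.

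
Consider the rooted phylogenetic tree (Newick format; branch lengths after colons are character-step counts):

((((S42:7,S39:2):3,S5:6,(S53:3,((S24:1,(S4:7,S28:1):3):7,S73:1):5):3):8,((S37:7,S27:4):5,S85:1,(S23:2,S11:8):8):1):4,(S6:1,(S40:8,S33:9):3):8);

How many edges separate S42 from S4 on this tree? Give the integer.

7

The MRCA of S42 and S4 is the node subtending ((S42,S39),S5,(S53,((S24,(S4,S28)),S73))).
From S42 up to that node: 2 branches. From S4 up to the same node: 5 branches. Total: 2 + 5 = 7.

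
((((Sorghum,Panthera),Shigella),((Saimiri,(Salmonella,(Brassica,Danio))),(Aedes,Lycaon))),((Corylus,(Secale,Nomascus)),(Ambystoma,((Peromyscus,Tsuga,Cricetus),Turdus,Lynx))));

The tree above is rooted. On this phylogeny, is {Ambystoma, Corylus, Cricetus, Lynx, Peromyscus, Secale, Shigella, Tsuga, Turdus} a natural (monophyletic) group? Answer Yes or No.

No

The MRCA of the listed taxa is the root, so the smallest clade containing them is the whole tree.
That clade also contains Aedes, Brassica, Danio, Lycaon, Nomascus, Panthera, Saimiri, Salmonella, Sorghum, which are not in the proposed group, so the group is not monophyletic.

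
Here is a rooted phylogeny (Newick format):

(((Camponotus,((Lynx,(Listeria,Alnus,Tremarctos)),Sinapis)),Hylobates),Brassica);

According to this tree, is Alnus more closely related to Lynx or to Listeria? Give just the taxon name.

Listeria

The MRCA of Alnus and Listeria subtends (Listeria,Alnus,Tremarctos) (3 taxa).
The MRCA of Alnus and Lynx subtends (Lynx,(Listeria,Alnus,Tremarctos)) (4 taxa).
The first is nested inside the second, so Alnus shares a more recent common ancestor with Listeria.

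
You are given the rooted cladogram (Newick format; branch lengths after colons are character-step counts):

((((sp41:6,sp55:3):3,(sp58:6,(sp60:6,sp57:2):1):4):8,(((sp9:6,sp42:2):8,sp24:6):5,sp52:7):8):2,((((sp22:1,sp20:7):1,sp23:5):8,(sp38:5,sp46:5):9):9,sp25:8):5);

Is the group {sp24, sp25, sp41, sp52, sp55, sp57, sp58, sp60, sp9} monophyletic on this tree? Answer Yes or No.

No

The MRCA of the listed taxa is the root, so the smallest clade containing them is the whole tree.
That clade also contains sp20, sp22, sp23, sp38, sp42, sp46, which are not in the proposed group, so the group is not monophyletic.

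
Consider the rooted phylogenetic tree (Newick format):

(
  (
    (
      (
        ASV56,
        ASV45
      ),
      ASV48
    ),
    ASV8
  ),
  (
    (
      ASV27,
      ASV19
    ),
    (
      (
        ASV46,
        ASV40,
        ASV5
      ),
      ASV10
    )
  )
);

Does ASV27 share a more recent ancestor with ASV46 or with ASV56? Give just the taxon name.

The MRCA of ASV27 and ASV46 subtends ((ASV27,ASV19),((ASV46,ASV40,ASV5),ASV10)) (6 taxa).
The MRCA of ASV27 and ASV56 is the root, subtending the entire tree (10 taxa).
The first is nested inside the second, so ASV27 shares a more recent common ancestor with ASV46.

ASV46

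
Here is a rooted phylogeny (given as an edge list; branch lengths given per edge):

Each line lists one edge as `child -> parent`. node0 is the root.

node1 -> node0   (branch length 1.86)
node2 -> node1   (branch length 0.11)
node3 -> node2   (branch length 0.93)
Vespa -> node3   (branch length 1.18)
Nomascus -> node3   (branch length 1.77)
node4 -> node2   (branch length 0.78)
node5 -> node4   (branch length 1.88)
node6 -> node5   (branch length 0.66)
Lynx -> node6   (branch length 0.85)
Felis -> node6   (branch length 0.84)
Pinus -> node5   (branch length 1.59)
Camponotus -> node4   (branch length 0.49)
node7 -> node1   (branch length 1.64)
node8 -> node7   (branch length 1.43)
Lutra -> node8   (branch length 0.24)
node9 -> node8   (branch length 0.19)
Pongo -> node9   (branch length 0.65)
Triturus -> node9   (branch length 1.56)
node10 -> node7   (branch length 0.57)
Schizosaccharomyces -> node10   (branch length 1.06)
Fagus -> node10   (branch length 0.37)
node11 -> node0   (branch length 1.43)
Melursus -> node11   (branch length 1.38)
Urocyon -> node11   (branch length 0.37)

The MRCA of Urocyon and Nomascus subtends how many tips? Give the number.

The MRCA of Urocyon and Nomascus is the root, so the clade is the entire tree.
That clade contains 13 terminal taxa: Camponotus, Fagus, Felis, Lutra, Lynx, Melursus, Nomascus, Pinus, Pongo, Schizosaccharomyces, Triturus, Urocyon, Vespa.

13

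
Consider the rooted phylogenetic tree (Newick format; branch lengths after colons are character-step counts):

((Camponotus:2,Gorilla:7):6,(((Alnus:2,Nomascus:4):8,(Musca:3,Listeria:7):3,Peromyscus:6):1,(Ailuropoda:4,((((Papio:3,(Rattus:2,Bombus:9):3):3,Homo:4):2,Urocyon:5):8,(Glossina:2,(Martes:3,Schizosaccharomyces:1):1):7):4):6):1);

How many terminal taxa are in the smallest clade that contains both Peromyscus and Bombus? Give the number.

14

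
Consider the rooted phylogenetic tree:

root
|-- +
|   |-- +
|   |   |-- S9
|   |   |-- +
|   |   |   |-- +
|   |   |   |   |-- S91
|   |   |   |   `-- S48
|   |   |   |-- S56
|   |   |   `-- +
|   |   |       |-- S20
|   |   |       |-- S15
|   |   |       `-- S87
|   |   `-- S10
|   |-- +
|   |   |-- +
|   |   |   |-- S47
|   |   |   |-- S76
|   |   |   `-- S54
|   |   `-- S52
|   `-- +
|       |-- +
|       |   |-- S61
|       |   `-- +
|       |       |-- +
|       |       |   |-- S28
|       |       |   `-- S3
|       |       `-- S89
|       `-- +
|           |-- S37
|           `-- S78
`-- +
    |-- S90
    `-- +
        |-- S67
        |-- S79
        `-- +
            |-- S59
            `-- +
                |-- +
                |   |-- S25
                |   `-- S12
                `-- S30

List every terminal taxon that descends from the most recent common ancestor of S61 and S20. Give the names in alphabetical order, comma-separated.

Tracing S61: it sits inside (S61,((S28,S3),S89)).
Tracing S20: it sits inside (S20,S15,S87).
The smallest clade enclosing both is ((S9,((S91,S48),S56,(S20,S15,S87)),S10),((S47,S76,S54),S52),((S61,((S28,S3),S89)),(S37,S78))); the answer is its 18 terminal taxa in alphabetical order.

S10, S15, S20, S28, S3, S37, S47, S48, S52, S54, S56, S61, S76, S78, S87, S89, S9, S91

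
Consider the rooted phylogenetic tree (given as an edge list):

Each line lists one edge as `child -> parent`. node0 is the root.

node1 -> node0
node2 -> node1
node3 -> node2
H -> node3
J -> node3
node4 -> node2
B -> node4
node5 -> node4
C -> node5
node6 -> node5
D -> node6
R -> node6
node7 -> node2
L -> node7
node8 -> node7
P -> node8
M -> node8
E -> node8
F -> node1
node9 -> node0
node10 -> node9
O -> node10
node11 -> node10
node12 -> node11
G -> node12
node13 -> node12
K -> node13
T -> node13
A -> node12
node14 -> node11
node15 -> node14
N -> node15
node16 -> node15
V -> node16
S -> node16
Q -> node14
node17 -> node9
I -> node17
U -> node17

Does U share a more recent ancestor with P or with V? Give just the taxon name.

The MRCA of U and V subtends ((O,((G,(K,T),A),((N,(V,S)),Q))),(I,U)) (11 taxa).
The MRCA of U and P is the root, subtending the entire tree (22 taxa).
The first is nested inside the second, so U shares a more recent common ancestor with V.

V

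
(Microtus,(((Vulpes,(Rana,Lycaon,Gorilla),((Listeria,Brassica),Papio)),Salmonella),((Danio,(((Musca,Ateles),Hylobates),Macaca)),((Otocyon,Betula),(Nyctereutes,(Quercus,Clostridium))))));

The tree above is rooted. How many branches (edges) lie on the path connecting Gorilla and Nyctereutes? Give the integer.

The MRCA of Gorilla and Nyctereutes is the node subtending (((Vulpes,(Rana,Lycaon,Gorilla),((Listeria,Brassica),Papio)),Salmonella),((Danio,(((Musca,Ateles),Hylobates),Macaca)),((Otocyon,Betula),(Nyctereutes,(Quercus,Clostridium))))).
From Gorilla up to that node: 4 branches. From Nyctereutes up to the same node: 4 branches. Total: 4 + 4 = 8.

8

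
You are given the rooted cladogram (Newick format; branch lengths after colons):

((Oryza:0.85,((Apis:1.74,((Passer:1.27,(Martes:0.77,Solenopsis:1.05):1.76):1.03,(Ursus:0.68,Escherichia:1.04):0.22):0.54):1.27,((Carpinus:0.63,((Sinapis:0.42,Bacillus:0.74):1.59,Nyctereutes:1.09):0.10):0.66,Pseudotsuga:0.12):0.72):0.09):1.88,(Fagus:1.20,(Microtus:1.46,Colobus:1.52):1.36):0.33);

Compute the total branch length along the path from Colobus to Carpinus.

7.19

The path runs Colobus → … → MRCA → … → Carpinus; the MRCA is the root of the tree.
Branch lengths along that path: 1.52 + 1.36 + 0.33 + 1.88 + 0.09 + 0.72 + 0.66 + 0.63 = 7.19.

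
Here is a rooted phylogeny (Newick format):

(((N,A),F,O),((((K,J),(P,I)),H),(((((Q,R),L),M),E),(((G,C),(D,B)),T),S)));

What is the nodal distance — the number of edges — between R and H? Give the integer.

The MRCA of R and H is the node subtending ((((K,J),(P,I)),H),(((((Q,R),L),M),E),(((G,C),(D,B)),T),S)).
From R up to that node: 6 branches. From H up to the same node: 2 branches. Total: 6 + 2 = 8.

8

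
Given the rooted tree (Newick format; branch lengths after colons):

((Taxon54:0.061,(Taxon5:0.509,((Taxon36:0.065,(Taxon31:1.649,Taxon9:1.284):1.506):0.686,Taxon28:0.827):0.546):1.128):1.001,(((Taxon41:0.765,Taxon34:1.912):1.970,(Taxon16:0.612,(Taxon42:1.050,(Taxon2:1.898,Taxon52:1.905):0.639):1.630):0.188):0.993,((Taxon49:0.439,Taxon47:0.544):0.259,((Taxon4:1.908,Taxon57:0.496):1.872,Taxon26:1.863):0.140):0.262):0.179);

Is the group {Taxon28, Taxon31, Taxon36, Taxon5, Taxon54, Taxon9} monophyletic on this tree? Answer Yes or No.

Yes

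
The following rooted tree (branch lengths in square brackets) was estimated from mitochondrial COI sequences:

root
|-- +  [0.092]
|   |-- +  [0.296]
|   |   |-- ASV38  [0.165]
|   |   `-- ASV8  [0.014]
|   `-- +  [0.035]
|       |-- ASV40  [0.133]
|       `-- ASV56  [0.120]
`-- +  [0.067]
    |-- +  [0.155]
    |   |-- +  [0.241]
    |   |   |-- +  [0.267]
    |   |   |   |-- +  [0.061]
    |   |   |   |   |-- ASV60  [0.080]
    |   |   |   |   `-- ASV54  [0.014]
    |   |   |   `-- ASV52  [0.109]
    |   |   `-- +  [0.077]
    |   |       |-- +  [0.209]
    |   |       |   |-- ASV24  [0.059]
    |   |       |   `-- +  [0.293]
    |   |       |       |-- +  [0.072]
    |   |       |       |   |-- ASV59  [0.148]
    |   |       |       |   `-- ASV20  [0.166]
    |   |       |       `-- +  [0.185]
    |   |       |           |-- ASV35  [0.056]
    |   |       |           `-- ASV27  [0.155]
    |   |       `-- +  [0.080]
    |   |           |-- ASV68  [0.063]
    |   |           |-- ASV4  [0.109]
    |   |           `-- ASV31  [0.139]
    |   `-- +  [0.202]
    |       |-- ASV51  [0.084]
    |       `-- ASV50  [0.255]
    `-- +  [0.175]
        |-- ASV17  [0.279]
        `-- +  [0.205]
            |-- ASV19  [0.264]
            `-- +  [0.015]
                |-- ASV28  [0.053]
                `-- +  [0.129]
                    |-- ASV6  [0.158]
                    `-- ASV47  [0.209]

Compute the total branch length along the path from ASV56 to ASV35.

1.530

The path runs ASV56 → … → MRCA → … → ASV35; the MRCA is the root of the tree.
Branch lengths along that path: 0.120 + 0.035 + 0.092 + 0.067 + 0.155 + 0.241 + 0.077 + 0.209 + 0.293 + 0.185 + 0.056 = 1.530.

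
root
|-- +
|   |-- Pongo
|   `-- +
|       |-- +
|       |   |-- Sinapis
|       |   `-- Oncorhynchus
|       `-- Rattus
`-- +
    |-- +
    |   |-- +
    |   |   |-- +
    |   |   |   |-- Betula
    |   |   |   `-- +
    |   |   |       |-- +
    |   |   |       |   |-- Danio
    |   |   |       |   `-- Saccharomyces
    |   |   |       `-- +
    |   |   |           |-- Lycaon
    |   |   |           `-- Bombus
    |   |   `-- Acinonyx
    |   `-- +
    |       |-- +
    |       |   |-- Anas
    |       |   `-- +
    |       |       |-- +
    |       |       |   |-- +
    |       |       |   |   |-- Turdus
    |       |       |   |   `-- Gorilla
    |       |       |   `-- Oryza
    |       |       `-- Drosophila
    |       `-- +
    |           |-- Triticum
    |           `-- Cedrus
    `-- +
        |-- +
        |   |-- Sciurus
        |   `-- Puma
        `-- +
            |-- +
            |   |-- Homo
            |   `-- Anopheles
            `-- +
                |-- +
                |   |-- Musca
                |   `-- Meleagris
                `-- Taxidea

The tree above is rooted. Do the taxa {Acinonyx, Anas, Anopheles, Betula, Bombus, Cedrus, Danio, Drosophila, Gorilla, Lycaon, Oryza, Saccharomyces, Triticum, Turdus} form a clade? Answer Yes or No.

No

The MRCA of the listed taxa subtends ((((Betula,((Danio,Saccharomyces),(Lycaon,Bombus))),Acinonyx),((Anas,(((Turdus,Gorilla),Oryza),Drosophila)),(Triticum,Cedrus))),((Sciurus,Puma),((Homo,Anopheles),((Musca,Meleagris),Taxidea)))).
That clade also contains Homo, Meleagris, Musca, Puma, Sciurus, Taxidea, which are not in the proposed group, so the group is not monophyletic.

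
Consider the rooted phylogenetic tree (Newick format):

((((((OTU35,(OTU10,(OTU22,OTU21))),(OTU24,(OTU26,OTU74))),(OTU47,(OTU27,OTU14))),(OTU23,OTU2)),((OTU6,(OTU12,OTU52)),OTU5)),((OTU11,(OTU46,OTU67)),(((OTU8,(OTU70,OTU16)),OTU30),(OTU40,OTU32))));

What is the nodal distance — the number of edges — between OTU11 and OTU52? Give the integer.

The MRCA of OTU11 and OTU52 is the root of the tree.
From OTU11 up to that node: 3 branches. From OTU52 up to the same node: 5 branches. Total: 3 + 5 = 8.

8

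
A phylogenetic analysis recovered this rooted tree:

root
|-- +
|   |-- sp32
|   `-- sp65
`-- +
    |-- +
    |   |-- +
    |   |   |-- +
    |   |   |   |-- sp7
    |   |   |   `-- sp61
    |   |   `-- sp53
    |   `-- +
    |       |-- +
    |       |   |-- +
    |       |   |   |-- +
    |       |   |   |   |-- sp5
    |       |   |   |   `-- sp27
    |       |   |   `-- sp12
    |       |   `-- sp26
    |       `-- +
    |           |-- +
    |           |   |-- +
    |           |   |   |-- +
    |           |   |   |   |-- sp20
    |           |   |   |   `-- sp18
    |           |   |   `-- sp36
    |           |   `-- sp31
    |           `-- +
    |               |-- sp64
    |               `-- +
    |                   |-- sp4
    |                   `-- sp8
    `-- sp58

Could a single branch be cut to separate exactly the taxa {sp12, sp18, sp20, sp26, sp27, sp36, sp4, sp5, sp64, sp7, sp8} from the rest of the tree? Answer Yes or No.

No

The MRCA of the listed taxa subtends (((sp7,sp61),sp53),((((sp5,sp27),sp12),sp26),((((sp20,sp18),sp36),sp31),(sp64,(sp4,sp8))))).
That clade also contains sp31, sp53, sp61, which are not in the proposed group, so the group is not monophyletic.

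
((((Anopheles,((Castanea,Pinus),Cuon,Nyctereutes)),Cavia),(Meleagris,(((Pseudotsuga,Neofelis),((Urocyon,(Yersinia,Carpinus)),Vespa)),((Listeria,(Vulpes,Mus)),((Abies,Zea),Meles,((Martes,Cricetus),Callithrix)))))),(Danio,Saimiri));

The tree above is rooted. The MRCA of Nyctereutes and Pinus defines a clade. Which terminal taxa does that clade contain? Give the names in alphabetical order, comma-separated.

Castanea, Cuon, Nyctereutes, Pinus

Tracing Nyctereutes: it sits inside ((Castanea,Pinus),Cuon,Nyctereutes).
Tracing Pinus: it sits inside (Castanea,Pinus).
The smallest clade enclosing both is ((Castanea,Pinus),Cuon,Nyctereutes); the answer is its 4 terminal taxa in alphabetical order.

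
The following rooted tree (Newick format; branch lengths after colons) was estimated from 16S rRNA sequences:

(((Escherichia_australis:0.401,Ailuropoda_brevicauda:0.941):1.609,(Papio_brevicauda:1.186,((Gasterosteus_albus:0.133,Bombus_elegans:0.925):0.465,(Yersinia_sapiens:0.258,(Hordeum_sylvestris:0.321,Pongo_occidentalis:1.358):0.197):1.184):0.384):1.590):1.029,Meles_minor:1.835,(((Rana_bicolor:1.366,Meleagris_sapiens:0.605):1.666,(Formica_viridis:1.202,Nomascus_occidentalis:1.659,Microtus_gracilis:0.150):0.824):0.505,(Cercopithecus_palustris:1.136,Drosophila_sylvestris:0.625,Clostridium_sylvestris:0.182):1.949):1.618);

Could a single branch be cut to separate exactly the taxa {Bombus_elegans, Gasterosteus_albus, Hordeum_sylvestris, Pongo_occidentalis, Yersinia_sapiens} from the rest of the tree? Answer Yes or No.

The most recent common ancestor of these taxa subtends ((Gasterosteus_albus,Bombus_elegans),(Yersinia_sapiens,(Hordeum_sylvestris,Pongo_occidentalis))).
That clade has exactly 5 tips — every listed taxon and nothing else — so the group is monophyletic.

Yes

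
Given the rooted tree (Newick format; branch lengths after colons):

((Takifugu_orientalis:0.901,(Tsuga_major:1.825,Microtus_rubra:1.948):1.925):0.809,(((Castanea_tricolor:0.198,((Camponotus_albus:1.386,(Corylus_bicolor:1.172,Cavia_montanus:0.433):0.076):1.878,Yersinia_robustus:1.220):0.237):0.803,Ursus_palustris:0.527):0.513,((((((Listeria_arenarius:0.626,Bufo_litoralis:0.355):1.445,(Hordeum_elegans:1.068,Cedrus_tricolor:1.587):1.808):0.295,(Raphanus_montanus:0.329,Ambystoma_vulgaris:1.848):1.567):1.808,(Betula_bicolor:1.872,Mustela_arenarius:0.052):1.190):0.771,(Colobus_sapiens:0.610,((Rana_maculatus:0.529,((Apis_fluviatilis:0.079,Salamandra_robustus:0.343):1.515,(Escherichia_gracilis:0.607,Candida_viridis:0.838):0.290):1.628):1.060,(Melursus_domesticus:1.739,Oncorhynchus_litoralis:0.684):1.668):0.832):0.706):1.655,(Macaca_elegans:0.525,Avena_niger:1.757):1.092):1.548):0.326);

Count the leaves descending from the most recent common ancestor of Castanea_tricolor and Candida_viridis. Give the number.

24

The MRCA of Castanea_tricolor and Candida_viridis is the node subtending (((Castanea_tricolor,((Camponotus_albus,(Corylus_bicolor,Cavia_montanus)),Yersinia_robustus)),Ursus_palustris),((((((Listeria_arenarius,Bufo_litoralis),(Hordeum_elegans,Cedrus_tricolor)),(Raphanus_montanus,Ambystoma_vulgaris)),(Betula_bicolor,Mustela_arenarius)),(Colobus_sapiens,((Rana_maculatus,((Apis_fluviatilis,Salamandra_robustus),(Escherichia_gracilis,Candida_viridis))),(Melursus_domesticus,Oncorhynchus_litoralis)))),(Macaca_elegans,Avena_niger))).
That clade contains 24 terminal taxa: Ambystoma_vulgaris, Apis_fluviatilis, Avena_niger, Betula_bicolor, Bufo_litoralis, Camponotus_albus, Candida_viridis, Castanea_tricolor, Cavia_montanus, Cedrus_tricolor, Colobus_sapiens, Corylus_bicolor, Escherichia_gracilis, Hordeum_elegans, Listeria_arenarius, Macaca_elegans, Melursus_domesticus, Mustela_arenarius, Oncorhynchus_litoralis, Rana_maculatus, Raphanus_montanus, Salamandra_robustus, Ursus_palustris, Yersinia_robustus.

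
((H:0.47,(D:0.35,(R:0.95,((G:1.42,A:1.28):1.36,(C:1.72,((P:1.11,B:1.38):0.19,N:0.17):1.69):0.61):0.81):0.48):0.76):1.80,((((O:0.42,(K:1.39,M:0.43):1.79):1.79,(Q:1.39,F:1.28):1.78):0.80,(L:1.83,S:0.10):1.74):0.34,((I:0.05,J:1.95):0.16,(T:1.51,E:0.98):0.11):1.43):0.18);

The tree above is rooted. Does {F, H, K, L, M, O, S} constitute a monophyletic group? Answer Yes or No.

The MRCA of the listed taxa is the root, so the smallest clade containing them is the whole tree.
That clade also contains A, B, C, D, E, G, I, J, N, P, Q, R, T, which are not in the proposed group, so the group is not monophyletic.

No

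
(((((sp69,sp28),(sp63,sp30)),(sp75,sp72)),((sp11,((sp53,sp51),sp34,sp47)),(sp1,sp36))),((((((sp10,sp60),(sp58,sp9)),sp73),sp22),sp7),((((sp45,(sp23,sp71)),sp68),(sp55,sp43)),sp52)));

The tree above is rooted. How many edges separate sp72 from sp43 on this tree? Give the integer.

9

The MRCA of sp72 and sp43 is the root of the tree.
From sp72 up to that node: 4 branches. From sp43 up to the same node: 5 branches. Total: 4 + 5 = 9.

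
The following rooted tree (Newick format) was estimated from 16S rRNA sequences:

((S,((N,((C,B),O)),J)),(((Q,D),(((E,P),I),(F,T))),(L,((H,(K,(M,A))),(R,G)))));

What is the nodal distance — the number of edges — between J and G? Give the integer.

8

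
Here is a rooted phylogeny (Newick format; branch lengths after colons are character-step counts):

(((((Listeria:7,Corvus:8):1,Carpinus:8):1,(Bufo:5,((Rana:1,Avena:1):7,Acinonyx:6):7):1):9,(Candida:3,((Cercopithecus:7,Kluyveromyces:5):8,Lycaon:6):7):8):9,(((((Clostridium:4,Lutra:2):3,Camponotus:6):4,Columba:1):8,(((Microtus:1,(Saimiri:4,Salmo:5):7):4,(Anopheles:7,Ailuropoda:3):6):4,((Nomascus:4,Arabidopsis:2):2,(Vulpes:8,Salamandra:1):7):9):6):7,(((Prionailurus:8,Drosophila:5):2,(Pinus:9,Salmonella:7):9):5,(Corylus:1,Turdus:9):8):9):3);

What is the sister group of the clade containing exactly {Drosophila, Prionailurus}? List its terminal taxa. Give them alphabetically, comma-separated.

Pinus, Salmonella

The clade containing exactly {Drosophila, Prionailurus} attaches to the tree at the node subtending ((Prionailurus,Drosophila),(Pinus,Salmonella)).
The other lineage descending from that same node — the sister group — is (Pinus,Salmonella); its 2 tips in alphabetical order are the answer.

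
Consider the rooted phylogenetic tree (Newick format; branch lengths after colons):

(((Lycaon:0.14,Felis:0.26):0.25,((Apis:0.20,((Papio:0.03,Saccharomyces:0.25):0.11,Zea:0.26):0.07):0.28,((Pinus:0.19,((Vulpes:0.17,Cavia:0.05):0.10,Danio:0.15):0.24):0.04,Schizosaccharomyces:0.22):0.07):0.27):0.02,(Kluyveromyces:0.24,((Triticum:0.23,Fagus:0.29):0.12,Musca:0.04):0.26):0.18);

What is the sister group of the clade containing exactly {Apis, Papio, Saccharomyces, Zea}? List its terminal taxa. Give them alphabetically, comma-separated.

The clade containing exactly {Apis, Papio, Saccharomyces, Zea} attaches to the tree at the node subtending ((Apis,((Papio,Saccharomyces),Zea)),((Pinus,((Vulpes,Cavia),Danio)),Schizosaccharomyces)).
The other lineage descending from that same node — the sister group — is ((Pinus,((Vulpes,Cavia),Danio)),Schizosaccharomyces); its 5 tips in alphabetical order are the answer.

Cavia, Danio, Pinus, Schizosaccharomyces, Vulpes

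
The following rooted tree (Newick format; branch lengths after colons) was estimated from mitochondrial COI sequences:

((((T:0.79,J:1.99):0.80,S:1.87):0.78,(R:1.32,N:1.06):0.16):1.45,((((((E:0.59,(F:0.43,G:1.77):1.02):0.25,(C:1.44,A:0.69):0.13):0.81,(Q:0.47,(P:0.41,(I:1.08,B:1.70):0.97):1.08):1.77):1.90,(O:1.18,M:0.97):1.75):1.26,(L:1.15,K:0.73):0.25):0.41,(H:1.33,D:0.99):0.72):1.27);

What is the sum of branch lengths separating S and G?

The path runs S → … → MRCA → … → G; the MRCA is the root of the tree.
Branch lengths along that path: 1.87 + 0.78 + 1.45 + 1.27 + 0.41 + 1.26 + 1.90 + 0.81 + 0.25 + 1.02 + 1.77 = 12.79.

12.79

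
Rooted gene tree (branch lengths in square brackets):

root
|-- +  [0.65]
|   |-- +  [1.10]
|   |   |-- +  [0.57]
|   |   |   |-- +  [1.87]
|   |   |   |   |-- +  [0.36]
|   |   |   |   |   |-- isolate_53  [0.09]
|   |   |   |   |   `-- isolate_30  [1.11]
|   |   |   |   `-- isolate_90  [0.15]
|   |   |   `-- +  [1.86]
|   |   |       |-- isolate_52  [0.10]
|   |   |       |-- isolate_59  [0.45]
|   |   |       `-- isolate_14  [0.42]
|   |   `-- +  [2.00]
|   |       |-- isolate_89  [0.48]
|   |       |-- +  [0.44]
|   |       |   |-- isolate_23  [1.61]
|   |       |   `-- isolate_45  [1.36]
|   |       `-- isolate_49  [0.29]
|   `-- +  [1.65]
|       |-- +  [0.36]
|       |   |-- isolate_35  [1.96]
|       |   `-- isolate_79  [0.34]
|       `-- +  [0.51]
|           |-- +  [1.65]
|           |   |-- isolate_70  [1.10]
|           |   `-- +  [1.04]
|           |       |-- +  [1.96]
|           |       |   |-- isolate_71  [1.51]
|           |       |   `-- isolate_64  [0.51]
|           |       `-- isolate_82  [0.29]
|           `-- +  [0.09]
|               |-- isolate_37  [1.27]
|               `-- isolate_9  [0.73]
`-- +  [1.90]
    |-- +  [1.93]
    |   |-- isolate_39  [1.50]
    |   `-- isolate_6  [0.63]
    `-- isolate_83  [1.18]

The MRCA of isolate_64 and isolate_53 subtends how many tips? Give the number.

18

The MRCA of isolate_64 and isolate_53 is the node subtending (((((isolate_53,isolate_30),isolate_90),(isolate_52,isolate_59,isolate_14)),(isolate_89,(isolate_23,isolate_45),isolate_49)),((isolate_35,isolate_79),((isolate_70,((isolate_71,isolate_64),isolate_82)),(isolate_37,isolate_9)))).
That clade contains 18 terminal taxa: isolate_14, isolate_23, isolate_30, isolate_35, isolate_37, isolate_45, isolate_49, isolate_52, isolate_53, isolate_59, isolate_64, isolate_70, isolate_71, isolate_79, isolate_82, isolate_89, isolate_9, isolate_90.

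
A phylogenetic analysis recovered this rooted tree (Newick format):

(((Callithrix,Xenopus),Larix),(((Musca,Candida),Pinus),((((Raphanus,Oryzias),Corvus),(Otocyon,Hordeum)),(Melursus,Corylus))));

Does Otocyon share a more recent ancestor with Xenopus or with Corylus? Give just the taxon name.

The MRCA of Otocyon and Corylus subtends ((((Raphanus,Oryzias),Corvus),(Otocyon,Hordeum)),(Melursus,Corylus)) (7 taxa).
The MRCA of Otocyon and Xenopus is the root, subtending the entire tree (13 taxa).
The first is nested inside the second, so Otocyon shares a more recent common ancestor with Corylus.

Corylus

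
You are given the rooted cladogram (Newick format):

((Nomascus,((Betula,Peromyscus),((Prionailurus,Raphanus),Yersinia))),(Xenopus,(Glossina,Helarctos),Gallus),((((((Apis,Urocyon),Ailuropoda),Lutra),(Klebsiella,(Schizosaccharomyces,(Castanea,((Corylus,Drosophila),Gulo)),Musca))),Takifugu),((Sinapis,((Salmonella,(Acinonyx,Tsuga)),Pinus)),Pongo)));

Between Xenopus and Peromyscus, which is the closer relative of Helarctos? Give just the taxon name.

The MRCA of Helarctos and Xenopus subtends (Xenopus,(Glossina,Helarctos),Gallus) (4 taxa).
The MRCA of Helarctos and Peromyscus is the root, subtending the entire tree (28 taxa).
The first is nested inside the second, so Helarctos shares a more recent common ancestor with Xenopus.

Xenopus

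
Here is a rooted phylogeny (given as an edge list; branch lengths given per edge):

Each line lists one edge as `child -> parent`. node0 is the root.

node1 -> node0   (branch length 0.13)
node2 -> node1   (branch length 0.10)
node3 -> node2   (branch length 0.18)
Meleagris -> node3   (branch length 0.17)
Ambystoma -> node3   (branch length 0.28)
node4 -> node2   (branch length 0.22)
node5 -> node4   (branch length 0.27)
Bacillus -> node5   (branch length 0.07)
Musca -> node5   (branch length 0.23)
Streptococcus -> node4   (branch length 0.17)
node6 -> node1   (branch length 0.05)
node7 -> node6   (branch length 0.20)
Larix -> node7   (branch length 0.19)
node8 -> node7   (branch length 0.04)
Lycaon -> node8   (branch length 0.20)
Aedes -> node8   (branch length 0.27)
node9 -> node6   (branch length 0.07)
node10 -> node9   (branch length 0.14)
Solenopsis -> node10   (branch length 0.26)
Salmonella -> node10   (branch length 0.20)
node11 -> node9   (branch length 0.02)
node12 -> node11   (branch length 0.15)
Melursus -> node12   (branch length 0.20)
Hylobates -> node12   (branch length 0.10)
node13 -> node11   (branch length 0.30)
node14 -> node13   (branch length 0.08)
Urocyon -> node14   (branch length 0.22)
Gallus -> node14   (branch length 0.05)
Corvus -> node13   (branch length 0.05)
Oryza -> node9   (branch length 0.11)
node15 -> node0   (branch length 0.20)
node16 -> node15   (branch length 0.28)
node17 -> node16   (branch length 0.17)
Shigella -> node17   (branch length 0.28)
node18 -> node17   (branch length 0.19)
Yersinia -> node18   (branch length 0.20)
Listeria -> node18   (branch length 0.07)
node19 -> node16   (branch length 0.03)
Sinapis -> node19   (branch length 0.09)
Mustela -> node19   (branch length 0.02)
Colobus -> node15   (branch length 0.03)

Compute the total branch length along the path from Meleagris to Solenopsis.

0.97

The path runs Meleagris → … → MRCA → … → Solenopsis; the MRCA is the node subtending (((Meleagris,Ambystoma),((Bacillus,Musca),Streptococcus)),((Larix,(Lycaon,Aedes)),((Solenopsis,Salmonella),((Melursus,Hylobates),((Urocyon,Gallus),Corvus)),Oryza))).
Branch lengths along that path: 0.17 + 0.18 + 0.10 + 0.05 + 0.07 + 0.14 + 0.26 = 0.97.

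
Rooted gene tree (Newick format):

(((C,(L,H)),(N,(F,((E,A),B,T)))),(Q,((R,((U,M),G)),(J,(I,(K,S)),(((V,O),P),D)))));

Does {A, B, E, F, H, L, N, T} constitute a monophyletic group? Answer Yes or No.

The MRCA of the listed taxa subtends ((C,(L,H)),(N,(F,((E,A),B,T)))).
That clade also contains C, which is not in the proposed group, so the group is not monophyletic.

No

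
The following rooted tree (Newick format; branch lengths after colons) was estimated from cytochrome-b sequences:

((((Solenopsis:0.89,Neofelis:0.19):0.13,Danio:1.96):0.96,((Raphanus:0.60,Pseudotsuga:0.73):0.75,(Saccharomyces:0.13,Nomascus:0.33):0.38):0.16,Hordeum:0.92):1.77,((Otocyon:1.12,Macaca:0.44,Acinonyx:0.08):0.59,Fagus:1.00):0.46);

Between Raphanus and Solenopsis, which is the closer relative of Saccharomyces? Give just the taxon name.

Raphanus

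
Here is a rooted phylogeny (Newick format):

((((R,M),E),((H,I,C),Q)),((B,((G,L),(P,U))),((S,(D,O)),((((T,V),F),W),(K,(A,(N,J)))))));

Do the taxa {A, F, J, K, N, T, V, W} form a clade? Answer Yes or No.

Yes

The most recent common ancestor of these taxa subtends ((((T,V),F),W),(K,(A,(N,J)))).
That clade has exactly 8 tips — every listed taxon and nothing else — so the group is monophyletic.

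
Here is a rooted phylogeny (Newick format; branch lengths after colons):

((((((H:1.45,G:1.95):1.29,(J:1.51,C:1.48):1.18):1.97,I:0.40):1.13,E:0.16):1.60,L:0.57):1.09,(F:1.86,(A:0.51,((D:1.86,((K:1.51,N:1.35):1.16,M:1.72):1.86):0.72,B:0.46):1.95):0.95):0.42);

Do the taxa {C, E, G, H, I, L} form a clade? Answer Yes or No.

The MRCA of the listed taxa subtends (((((H,G),(J,C)),I),E),L).
That clade also contains J, which is not in the proposed group, so the group is not monophyletic.

No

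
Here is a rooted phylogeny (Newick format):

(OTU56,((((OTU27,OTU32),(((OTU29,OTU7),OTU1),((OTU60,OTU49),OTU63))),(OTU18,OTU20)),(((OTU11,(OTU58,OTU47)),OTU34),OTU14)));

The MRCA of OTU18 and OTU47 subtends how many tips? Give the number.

The MRCA of OTU18 and OTU47 is the node subtending ((((OTU27,OTU32),(((OTU29,OTU7),OTU1),((OTU60,OTU49),OTU63))),(OTU18,OTU20)),(((OTU11,(OTU58,OTU47)),OTU34),OTU14)).
That clade contains 15 terminal taxa: OTU1, OTU11, OTU14, OTU18, OTU20, OTU27, OTU29, OTU32, OTU34, OTU47, OTU49, OTU58, OTU60, OTU63, OTU7.

15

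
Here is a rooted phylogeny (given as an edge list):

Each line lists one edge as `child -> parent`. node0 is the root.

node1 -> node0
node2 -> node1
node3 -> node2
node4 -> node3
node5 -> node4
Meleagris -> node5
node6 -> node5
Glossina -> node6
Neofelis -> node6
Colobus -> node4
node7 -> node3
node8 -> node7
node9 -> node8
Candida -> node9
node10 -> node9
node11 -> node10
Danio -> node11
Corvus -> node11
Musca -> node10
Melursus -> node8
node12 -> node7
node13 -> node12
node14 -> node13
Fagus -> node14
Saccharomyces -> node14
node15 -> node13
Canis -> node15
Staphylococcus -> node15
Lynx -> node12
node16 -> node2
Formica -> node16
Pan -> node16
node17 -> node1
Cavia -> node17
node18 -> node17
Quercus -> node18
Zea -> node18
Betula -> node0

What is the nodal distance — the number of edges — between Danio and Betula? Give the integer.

10

The MRCA of Danio and Betula is the root of the tree.
From Danio up to that node: 9 branches. From Betula up to the same node: 1 branch. Total: 9 + 1 = 10.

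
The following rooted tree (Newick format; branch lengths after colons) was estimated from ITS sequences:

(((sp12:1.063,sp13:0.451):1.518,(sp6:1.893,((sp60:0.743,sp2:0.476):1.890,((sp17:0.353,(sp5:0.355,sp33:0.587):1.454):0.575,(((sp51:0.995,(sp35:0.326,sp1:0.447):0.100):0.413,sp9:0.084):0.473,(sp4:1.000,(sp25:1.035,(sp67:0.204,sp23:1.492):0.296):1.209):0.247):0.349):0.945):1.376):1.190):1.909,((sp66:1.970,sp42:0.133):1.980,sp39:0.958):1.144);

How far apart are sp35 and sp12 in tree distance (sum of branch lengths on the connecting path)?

The path runs sp35 → … → MRCA → … → sp12; the MRCA is the node subtending ((sp12,sp13),(sp6,((sp60,sp2),((sp17,(sp5,sp33)),(((sp51,(sp35,sp1)),sp9),(sp4,(sp25,(sp67,sp23)))))))).
Branch lengths along that path: 0.326 + 0.100 + 0.413 + 0.473 + 0.349 + 0.945 + 1.376 + 1.190 + 1.518 + 1.063 = 7.753.

7.753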